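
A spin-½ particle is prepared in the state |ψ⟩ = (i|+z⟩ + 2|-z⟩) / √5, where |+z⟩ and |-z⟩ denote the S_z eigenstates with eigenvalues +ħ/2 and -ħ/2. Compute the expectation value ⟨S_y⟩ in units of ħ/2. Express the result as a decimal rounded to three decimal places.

⟨σ_y⟩ = 2 Im(a* b)/(|a|²+|b|²) with a = i, b = 2.
a* b = -2i, so ⟨σ_y⟩ = -4/5.
⟨S_y⟩ = (ħ/2)·⟨σ_y⟩.

-0.800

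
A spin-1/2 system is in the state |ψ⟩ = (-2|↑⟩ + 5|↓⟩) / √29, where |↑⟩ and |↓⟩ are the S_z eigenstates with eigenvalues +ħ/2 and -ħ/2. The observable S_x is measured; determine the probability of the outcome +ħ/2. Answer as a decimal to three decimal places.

0.155

|+x⟩ = (|↑⟩ + |↓⟩)/√2, so ⟨+x|ψ⟩ = (3) / (√2·√29).
P = |3|² / 58 = 9/58.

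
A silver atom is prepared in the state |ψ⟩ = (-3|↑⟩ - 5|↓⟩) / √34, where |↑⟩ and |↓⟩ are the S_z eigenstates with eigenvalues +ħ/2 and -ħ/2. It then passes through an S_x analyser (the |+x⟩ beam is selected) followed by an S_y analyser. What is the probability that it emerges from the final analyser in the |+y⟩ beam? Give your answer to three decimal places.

First analyser (S_x): P(|+x⟩) = |⟨+x|ψ⟩|² = 64/68.
After stage 1 the state is |+x⟩; P(|+y⟩) = |⟨+y|+x⟩|² = 1/2.
Joint probability = 64/68 × 1/2 = 0.471.

0.471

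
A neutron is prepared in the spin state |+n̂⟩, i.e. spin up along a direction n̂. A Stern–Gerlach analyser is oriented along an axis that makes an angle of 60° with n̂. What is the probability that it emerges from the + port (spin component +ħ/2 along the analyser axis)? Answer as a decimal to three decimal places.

For spin-½, the probability of finding spin-up along an axis at angle θ to the initial spin direction is cos²(θ/2); spin-down is sin²(θ/2).
θ = 60°, so P = cos²(30°) ≈ 0.750.

0.750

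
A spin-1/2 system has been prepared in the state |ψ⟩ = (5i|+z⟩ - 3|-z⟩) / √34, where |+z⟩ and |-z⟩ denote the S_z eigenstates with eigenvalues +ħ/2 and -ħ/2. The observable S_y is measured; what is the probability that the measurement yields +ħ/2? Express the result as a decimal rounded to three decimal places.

0.941

|+y⟩ = (|+z⟩ + i|-z⟩)/√2, so ⟨+y|ψ⟩ = (8i) / (√2·√34).
P = |8i|² / 68 = 64/68.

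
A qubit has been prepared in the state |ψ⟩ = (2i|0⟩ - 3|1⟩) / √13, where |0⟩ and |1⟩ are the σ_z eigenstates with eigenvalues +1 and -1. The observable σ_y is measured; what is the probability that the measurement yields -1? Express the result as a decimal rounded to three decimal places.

|-y⟩ = (|0⟩ - i|1⟩)/√2, so ⟨-y|ψ⟩ = (-i) / (√2·√13).
P = |-i|² / 26 = 1/26.

0.038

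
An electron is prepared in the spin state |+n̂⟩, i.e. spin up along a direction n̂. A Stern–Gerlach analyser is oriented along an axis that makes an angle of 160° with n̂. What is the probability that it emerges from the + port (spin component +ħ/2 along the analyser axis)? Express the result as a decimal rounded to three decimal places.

For spin-½, the probability of finding spin-up along an axis at angle θ to the initial spin direction is cos²(θ/2); spin-down is sin²(θ/2).
θ = 160°, so P = cos²(80°) ≈ 0.030.

0.030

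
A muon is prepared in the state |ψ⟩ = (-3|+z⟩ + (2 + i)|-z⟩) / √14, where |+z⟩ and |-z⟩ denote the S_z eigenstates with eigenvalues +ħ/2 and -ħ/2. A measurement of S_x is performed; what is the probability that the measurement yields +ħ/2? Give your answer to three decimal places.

|+x⟩ = (|+z⟩ + |-z⟩)/√2, so ⟨+x|ψ⟩ = (-1 + i) / (√2·√14).
P = |-1 + i|² / 28 = 2/28.

0.071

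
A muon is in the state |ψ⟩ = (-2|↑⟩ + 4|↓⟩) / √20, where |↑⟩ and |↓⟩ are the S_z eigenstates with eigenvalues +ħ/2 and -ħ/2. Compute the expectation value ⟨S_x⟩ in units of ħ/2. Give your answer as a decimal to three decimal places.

-0.800

⟨σ_x⟩ = 2 Re(a* b)/(|a|²+|b|²) with a = -2, b = 4.
a* b = -8, so ⟨σ_x⟩ = -16/20.
⟨S_x⟩ = (ħ/2)·⟨σ_x⟩.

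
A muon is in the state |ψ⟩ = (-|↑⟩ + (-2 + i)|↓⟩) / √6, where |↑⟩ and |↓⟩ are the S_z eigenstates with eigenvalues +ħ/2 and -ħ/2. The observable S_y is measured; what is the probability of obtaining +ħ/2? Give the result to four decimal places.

0.3333

|+y⟩ = (|↑⟩ + i|↓⟩)/√2, so ⟨+y|ψ⟩ = (2i) / (√2·√6).
P = |2i|² / 12 = 4/12.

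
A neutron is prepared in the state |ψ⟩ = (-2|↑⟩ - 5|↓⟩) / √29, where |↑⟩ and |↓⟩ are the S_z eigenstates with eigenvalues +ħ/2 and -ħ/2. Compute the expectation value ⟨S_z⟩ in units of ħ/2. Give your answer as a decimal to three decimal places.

-0.724

⟨σ_z⟩ = |a|² - |b|² divided by |a|²+|b|², with a, b the |↑⟩, |↓⟩ amplitudes.
= (4 - 25)/29 = -21/29.
⟨S_z⟩ = (ħ/2)·⟨σ_z⟩.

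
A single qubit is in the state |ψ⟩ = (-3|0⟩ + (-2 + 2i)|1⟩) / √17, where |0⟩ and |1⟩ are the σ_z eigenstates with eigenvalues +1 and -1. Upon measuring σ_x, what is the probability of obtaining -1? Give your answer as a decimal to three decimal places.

|-x⟩ = (|0⟩ - |1⟩)/√2, so ⟨-x|ψ⟩ = (-1 - 2i) / (√2·√17).
P = |-1 - 2i|² / 34 = 5/34.

0.147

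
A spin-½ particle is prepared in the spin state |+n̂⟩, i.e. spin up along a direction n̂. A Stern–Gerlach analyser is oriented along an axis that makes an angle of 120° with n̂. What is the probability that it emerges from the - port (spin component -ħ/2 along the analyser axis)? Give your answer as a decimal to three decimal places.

For spin-½, the probability of finding spin-up along an axis at angle θ to the initial spin direction is cos²(θ/2); spin-down is sin²(θ/2).
θ = 120°, so P = sin²(60°) ≈ 0.750.

0.750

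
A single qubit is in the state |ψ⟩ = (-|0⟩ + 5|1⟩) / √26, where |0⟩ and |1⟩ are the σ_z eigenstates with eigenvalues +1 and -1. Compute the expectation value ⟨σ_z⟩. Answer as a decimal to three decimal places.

-0.923

⟨σ_z⟩ = |a|² - |b|² divided by |a|²+|b|², with a, b the |0⟩, |1⟩ amplitudes.
= (1 - 25)/26 = -24/26.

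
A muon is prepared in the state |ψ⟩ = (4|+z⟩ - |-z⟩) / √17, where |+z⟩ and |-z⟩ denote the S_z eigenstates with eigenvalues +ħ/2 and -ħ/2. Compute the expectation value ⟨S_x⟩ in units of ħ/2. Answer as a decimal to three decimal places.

-0.471

⟨σ_x⟩ = 2 Re(a* b)/(|a|²+|b|²) with a = 4, b = -1.
a* b = -4, so ⟨σ_x⟩ = -8/17.
⟨S_x⟩ = (ħ/2)·⟨σ_x⟩.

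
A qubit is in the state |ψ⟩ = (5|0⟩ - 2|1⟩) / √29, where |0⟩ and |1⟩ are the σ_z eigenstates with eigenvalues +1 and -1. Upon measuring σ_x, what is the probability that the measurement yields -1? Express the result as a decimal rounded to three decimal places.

0.845

|-x⟩ = (|0⟩ - |1⟩)/√2, so ⟨-x|ψ⟩ = (7) / (√2·√29).
P = |7|² / 58 = 49/58.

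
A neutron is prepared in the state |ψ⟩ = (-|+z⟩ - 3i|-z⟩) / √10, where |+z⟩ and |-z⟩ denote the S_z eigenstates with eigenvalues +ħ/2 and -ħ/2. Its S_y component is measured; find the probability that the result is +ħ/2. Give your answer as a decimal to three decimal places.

|+y⟩ = (|+z⟩ + i|-z⟩)/√2, so ⟨+y|ψ⟩ = (-4) / (√2·√10).
P = |-4|² / 20 = 16/20.

0.800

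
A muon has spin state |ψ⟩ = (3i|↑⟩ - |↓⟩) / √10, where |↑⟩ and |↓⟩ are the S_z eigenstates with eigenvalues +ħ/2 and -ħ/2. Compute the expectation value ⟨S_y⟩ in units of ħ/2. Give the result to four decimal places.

0.6000

⟨σ_y⟩ = 2 Im(a* b)/(|a|²+|b|²) with a = 3i, b = -1.
a* b = 3i, so ⟨σ_y⟩ = 6/10.
⟨S_y⟩ = (ħ/2)·⟨σ_y⟩.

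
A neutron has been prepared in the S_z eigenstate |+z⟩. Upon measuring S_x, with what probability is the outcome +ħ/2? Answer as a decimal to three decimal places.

In the S_z basis, |+z⟩ = |↑⟩ and |+x⟩ = (|↑⟩ + |↓⟩)/√2.
|⟨+x|+z⟩|² = 1/2.

0.500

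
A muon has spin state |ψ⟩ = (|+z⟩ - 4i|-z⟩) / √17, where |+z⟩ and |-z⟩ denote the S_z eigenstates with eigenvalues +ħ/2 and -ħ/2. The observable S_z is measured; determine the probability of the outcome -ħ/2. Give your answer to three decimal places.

The -ħ/2 outcome corresponds to |-z⟩. Its amplitude in |ψ⟩ is -4i/√17.
P = |-4i|² / 17 = 16/17.

0.941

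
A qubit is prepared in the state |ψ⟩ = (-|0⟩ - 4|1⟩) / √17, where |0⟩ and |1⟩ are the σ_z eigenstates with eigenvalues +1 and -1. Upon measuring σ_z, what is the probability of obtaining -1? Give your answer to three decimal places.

The -1 outcome corresponds to |1⟩. Its amplitude in |ψ⟩ is -4/√17.
P = |-4|² / 17 = 16/17.

0.941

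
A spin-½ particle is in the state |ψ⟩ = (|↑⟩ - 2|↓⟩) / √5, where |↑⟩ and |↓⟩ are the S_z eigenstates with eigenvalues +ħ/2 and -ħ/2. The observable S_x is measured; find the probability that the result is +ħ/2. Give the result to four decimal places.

|+x⟩ = (|↑⟩ + |↓⟩)/√2, so ⟨+x|ψ⟩ = (-1) / (√2·√5).
P = |-1|² / 10 = 1/10.

0.1000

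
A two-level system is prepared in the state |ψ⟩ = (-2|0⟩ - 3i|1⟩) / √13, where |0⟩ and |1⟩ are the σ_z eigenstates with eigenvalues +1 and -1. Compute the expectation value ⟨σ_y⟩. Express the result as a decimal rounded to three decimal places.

0.923

⟨σ_y⟩ = 2 Im(a* b)/(|a|²+|b|²) with a = -2, b = -3i.
a* b = 6i, so ⟨σ_y⟩ = 12/13.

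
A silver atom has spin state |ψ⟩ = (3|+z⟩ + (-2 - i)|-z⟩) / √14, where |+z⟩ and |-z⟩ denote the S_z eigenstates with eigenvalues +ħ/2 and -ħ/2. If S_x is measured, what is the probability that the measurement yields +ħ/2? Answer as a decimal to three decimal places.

0.071

|+x⟩ = (|+z⟩ + |-z⟩)/√2, so ⟨+x|ψ⟩ = (1 - i) / (√2·√14).
P = |1 - i|² / 28 = 2/28.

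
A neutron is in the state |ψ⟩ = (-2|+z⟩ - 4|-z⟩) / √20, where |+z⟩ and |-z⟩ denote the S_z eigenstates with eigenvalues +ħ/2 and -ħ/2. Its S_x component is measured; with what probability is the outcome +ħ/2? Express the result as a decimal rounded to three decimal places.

|+x⟩ = (|+z⟩ + |-z⟩)/√2, so ⟨+x|ψ⟩ = (-6) / (√2·√20).
P = |-6|² / 40 = 36/40.

0.900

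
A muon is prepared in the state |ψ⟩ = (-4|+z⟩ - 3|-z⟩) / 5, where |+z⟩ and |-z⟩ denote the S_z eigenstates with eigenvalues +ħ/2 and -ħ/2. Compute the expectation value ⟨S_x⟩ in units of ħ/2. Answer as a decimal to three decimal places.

⟨σ_x⟩ = 2 Re(a* b)/(|a|²+|b|²) with a = -4, b = -3.
a* b = 12, so ⟨σ_x⟩ = 24/25.
⟨S_x⟩ = (ħ/2)·⟨σ_x⟩.

0.960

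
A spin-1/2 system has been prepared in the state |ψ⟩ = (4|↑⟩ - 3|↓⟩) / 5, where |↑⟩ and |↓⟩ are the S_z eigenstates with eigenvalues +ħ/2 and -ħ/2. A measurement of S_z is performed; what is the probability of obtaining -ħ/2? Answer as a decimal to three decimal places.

0.360

The -ħ/2 outcome corresponds to |↓⟩. Its amplitude in |ψ⟩ is -3/5.
P = |-3|² / 25 = 9/25.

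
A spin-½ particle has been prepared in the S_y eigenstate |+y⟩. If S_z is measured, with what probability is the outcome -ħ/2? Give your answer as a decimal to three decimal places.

In the S_z basis, |+y⟩ = (|+z⟩ + i|-z⟩)/√2 and |-z⟩ = |-z⟩.
|⟨-z|+y⟩|² = 1/2.

0.500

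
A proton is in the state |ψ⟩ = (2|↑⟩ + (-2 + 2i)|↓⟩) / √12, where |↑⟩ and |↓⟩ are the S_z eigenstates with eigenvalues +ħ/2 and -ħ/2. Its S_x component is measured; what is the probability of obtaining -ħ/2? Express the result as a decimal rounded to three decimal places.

0.833

|-x⟩ = (|↑⟩ - |↓⟩)/√2, so ⟨-x|ψ⟩ = (4 - 2i) / (√2·√12).
P = |4 - 2i|² / 24 = 20/24.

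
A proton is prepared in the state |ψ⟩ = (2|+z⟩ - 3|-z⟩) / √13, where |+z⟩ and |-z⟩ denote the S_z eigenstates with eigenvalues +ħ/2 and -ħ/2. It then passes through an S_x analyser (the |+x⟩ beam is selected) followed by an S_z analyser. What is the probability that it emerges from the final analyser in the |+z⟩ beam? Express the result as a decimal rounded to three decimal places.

0.019

First analyser (S_x): P(|+x⟩) = |⟨+x|ψ⟩|² = 1/26.
After stage 1 the state is |+x⟩; P(|+z⟩) = |⟨+z|+x⟩|² = 1/2.
Joint probability = 1/26 × 1/2 = 0.019.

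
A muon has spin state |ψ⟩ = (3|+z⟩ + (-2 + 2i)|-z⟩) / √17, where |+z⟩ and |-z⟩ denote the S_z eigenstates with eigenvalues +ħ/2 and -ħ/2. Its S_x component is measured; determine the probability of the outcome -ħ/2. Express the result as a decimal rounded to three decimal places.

0.853

|-x⟩ = (|+z⟩ - |-z⟩)/√2, so ⟨-x|ψ⟩ = (5 - 2i) / (√2·√17).
P = |5 - 2i|² / 34 = 29/34.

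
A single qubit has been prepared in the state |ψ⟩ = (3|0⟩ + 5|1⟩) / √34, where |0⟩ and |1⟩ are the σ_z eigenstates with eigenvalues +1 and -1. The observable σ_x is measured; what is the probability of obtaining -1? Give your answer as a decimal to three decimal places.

0.059

|-x⟩ = (|0⟩ - |1⟩)/√2, so ⟨-x|ψ⟩ = (-2) / (√2·√34).
P = |-2|² / 68 = 4/68.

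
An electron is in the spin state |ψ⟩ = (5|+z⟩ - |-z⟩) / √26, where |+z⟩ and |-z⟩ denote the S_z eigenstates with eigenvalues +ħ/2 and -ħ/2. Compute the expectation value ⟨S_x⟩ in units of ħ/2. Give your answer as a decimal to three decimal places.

⟨σ_x⟩ = 2 Re(a* b)/(|a|²+|b|²) with a = 5, b = -1.
a* b = -5, so ⟨σ_x⟩ = -10/26.
⟨S_x⟩ = (ħ/2)·⟨σ_x⟩.

-0.385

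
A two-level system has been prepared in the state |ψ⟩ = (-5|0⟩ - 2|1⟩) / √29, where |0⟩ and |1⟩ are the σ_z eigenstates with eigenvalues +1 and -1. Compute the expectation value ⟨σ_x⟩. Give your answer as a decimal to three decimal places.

⟨σ_x⟩ = 2 Re(a* b)/(|a|²+|b|²) with a = -5, b = -2.
a* b = 10, so ⟨σ_x⟩ = 20/29.

0.690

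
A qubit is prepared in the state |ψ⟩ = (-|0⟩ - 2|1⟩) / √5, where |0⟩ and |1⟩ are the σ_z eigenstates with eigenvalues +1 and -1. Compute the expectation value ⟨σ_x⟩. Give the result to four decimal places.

0.8000

⟨σ_x⟩ = 2 Re(a* b)/(|a|²+|b|²) with a = -1, b = -2.
a* b = 2, so ⟨σ_x⟩ = 4/5.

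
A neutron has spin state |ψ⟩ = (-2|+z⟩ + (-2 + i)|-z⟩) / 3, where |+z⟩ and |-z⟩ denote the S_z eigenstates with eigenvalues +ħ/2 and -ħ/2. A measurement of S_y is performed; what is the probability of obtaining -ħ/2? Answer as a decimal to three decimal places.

0.722

|-y⟩ = (|+z⟩ - i|-z⟩)/√2, so ⟨-y|ψ⟩ = (-3 - 2i) / (√2·3).
P = |-3 - 2i|² / 18 = 13/18.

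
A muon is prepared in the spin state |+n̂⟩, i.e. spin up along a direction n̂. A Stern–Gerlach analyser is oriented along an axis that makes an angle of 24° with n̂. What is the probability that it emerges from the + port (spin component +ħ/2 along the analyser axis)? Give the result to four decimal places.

0.9568

For spin-½, the probability of finding spin-up along an axis at angle θ to the initial spin direction is cos²(θ/2); spin-down is sin²(θ/2).
θ = 24°, so P = cos²(12°) ≈ 0.9568.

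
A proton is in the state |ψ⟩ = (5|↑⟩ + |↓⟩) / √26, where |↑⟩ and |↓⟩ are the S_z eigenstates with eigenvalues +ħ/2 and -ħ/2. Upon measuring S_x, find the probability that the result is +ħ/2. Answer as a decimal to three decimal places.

|+x⟩ = (|↑⟩ + |↓⟩)/√2, so ⟨+x|ψ⟩ = (6) / (√2·√26).
P = |6|² / 52 = 36/52.

0.692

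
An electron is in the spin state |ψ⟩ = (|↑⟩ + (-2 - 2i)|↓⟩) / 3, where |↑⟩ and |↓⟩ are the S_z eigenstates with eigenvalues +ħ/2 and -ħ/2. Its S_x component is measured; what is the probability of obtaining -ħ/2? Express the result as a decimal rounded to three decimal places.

|-x⟩ = (|↑⟩ - |↓⟩)/√2, so ⟨-x|ψ⟩ = (3 + 2i) / (√2·3).
P = |3 + 2i|² / 18 = 13/18.

0.722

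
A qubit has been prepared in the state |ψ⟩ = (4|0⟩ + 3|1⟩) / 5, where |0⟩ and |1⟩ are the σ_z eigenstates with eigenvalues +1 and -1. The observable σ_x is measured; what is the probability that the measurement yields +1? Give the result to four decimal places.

0.9800

|+x⟩ = (|0⟩ + |1⟩)/√2, so ⟨+x|ψ⟩ = (7) / (√2·5).
P = |7|² / 50 = 49/50.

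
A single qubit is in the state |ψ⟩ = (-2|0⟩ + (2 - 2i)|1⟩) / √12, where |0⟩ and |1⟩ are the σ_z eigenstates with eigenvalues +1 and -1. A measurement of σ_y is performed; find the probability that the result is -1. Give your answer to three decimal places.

|-y⟩ = (|0⟩ - i|1⟩)/√2, so ⟨-y|ψ⟩ = (2i) / (√2·√12).
P = |2i|² / 24 = 4/24.

0.167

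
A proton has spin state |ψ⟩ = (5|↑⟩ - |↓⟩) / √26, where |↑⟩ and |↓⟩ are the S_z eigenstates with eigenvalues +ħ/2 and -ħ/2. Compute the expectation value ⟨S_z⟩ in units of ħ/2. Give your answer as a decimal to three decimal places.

0.923

⟨σ_z⟩ = |a|² - |b|² divided by |a|²+|b|², with a, b the |↑⟩, |↓⟩ amplitudes.
= (25 - 1)/26 = 24/26.
⟨S_z⟩ = (ħ/2)·⟨σ_z⟩.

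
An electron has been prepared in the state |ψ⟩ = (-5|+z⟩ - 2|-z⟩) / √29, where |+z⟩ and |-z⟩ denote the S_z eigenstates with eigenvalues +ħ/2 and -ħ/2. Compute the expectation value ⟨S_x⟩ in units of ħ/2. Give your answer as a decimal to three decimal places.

0.690

⟨σ_x⟩ = 2 Re(a* b)/(|a|²+|b|²) with a = -5, b = -2.
a* b = 10, so ⟨σ_x⟩ = 20/29.
⟨S_x⟩ = (ħ/2)·⟨σ_x⟩.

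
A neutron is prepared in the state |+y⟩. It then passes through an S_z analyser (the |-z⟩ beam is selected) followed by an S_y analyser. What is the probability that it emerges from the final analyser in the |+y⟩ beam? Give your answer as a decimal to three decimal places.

0.250

First analyser (S_z): from |+y⟩, P(|-z⟩) = 1/2.
After stage 1 the state is |-z⟩; P(|+y⟩) = |⟨+y|-z⟩|² = 1/2.
Joint probability = 1/2 × 1/2 = 0.250.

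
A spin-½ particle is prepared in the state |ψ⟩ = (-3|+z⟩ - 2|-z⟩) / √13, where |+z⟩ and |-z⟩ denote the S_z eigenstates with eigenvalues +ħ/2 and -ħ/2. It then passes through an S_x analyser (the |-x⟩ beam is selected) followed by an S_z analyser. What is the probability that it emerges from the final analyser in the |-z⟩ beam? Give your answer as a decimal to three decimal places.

First analyser (S_x): P(|-x⟩) = |⟨-x|ψ⟩|² = 1/26.
After stage 1 the state is |-x⟩; P(|-z⟩) = |⟨-z|-x⟩|² = 1/2.
Joint probability = 1/26 × 1/2 = 0.019.

0.019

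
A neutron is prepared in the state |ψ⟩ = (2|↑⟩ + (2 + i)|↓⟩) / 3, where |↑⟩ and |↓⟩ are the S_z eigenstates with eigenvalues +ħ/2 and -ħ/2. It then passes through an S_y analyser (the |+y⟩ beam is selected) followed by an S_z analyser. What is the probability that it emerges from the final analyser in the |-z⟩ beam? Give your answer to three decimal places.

First analyser (S_y): P(|+y⟩) = |⟨+y|ψ⟩|² = 13/18.
After stage 1 the state is |+y⟩; P(|-z⟩) = |⟨-z|+y⟩|² = 1/2.
Joint probability = 13/18 × 1/2 = 0.361.

0.361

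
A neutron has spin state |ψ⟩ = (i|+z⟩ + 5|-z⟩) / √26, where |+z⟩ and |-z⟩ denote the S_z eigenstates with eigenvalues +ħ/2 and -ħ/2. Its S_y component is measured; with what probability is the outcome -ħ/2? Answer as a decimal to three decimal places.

0.692

|-y⟩ = (|+z⟩ - i|-z⟩)/√2, so ⟨-y|ψ⟩ = (6i) / (√2·√26).
P = |6i|² / 52 = 36/52.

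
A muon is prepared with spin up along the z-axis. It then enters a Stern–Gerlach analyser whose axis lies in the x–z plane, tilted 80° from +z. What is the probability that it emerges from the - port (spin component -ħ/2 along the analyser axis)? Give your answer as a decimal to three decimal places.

For spin-½, the probability of finding spin-up along an axis at angle θ to the initial spin direction is cos²(θ/2); spin-down is sin²(θ/2).
θ = 80°, so P = sin²(40°) ≈ 0.413.

0.413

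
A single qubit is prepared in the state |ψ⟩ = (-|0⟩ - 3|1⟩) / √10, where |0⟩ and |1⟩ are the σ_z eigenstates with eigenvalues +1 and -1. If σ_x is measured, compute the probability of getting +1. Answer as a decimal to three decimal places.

|+x⟩ = (|0⟩ + |1⟩)/√2, so ⟨+x|ψ⟩ = (-4) / (√2·√10).
P = |-4|² / 20 = 16/20.

0.800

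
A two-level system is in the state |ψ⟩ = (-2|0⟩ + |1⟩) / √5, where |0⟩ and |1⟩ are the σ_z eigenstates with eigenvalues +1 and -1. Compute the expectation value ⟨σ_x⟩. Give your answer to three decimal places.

⟨σ_x⟩ = 2 Re(a* b)/(|a|²+|b|²) with a = -2, b = 1.
a* b = -2, so ⟨σ_x⟩ = -4/5.

-0.800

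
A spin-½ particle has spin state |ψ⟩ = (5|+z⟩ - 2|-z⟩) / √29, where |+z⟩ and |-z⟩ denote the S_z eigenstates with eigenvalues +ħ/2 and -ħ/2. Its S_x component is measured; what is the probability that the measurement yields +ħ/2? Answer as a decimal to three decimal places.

|+x⟩ = (|+z⟩ + |-z⟩)/√2, so ⟨+x|ψ⟩ = (3) / (√2·√29).
P = |3|² / 58 = 9/58.

0.155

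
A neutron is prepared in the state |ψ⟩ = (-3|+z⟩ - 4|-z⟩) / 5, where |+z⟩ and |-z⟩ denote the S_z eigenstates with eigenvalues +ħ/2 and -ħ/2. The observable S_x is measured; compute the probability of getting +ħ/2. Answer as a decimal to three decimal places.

0.980

|+x⟩ = (|+z⟩ + |-z⟩)/√2, so ⟨+x|ψ⟩ = (-7) / (√2·5).
P = |-7|² / 50 = 49/50.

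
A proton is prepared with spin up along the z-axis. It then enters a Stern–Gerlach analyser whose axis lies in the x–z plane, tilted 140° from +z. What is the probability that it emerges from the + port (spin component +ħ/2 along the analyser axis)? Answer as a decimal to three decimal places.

0.117

For spin-½, the probability of finding spin-up along an axis at angle θ to the initial spin direction is cos²(θ/2); spin-down is sin²(θ/2).
θ = 140°, so P = cos²(70°) ≈ 0.117.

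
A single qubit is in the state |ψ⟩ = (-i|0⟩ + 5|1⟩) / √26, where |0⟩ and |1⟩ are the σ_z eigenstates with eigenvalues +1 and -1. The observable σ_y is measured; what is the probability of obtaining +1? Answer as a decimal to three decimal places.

|+y⟩ = (|0⟩ + i|1⟩)/√2, so ⟨+y|ψ⟩ = (-6i) / (√2·√26).
P = |-6i|² / 52 = 36/52.

0.692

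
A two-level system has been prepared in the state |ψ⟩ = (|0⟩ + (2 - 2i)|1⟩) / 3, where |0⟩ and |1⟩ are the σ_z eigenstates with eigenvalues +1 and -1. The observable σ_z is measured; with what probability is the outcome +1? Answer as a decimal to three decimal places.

0.111

The +1 outcome corresponds to |0⟩. Its amplitude in |ψ⟩ is 1/3.
P = |1|² / 9 = 1/9.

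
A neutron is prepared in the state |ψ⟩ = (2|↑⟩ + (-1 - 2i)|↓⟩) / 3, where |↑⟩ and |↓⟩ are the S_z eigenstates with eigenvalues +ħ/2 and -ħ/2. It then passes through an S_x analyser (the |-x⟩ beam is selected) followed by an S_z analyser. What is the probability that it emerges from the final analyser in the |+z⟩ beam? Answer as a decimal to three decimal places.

0.361

First analyser (S_x): P(|-x⟩) = |⟨-x|ψ⟩|² = 13/18.
After stage 1 the state is |-x⟩; P(|+z⟩) = |⟨+z|-x⟩|² = 1/2.
Joint probability = 13/18 × 1/2 = 0.361.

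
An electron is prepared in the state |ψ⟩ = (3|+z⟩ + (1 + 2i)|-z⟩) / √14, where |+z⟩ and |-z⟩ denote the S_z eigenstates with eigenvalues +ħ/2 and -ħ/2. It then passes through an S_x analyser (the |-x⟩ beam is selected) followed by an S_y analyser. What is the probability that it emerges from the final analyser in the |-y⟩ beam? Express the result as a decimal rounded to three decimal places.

First analyser (S_x): P(|-x⟩) = |⟨-x|ψ⟩|² = 8/28.
After stage 1 the state is |-x⟩; P(|-y⟩) = |⟨-y|-x⟩|² = 1/2.
Joint probability = 8/28 × 1/2 = 0.143.

0.143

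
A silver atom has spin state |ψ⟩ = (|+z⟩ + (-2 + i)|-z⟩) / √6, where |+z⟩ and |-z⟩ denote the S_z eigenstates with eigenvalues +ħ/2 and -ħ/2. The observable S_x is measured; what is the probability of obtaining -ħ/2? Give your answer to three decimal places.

0.833

|-x⟩ = (|+z⟩ - |-z⟩)/√2, so ⟨-x|ψ⟩ = (3 - i) / (√2·√6).
P = |3 - i|² / 12 = 10/12.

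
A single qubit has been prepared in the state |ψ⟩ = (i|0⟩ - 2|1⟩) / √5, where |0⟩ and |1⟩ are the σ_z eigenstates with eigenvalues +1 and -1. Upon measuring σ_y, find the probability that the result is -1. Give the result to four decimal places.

|-y⟩ = (|0⟩ - i|1⟩)/√2, so ⟨-y|ψ⟩ = (-i) / (√2·√5).
P = |-i|² / 10 = 1/10.

0.1000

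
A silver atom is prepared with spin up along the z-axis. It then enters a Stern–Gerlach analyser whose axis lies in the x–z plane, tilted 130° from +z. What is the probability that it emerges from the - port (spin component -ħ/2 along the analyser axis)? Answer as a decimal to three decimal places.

For spin-½, the probability of finding spin-up along an axis at angle θ to the initial spin direction is cos²(θ/2); spin-down is sin²(θ/2).
θ = 130°, so P = sin²(65°) ≈ 0.821.

0.821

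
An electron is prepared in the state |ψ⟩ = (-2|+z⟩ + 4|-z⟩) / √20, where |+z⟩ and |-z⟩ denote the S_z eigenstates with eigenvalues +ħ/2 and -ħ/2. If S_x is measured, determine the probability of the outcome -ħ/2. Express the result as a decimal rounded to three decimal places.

0.900

|-x⟩ = (|+z⟩ - |-z⟩)/√2, so ⟨-x|ψ⟩ = (-6) / (√2·√20).
P = |-6|² / 40 = 36/40.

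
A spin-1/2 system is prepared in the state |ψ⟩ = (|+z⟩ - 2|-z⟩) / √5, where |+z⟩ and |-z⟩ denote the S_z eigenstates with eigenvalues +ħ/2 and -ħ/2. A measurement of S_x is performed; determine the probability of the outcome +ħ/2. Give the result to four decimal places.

0.1000

|+x⟩ = (|+z⟩ + |-z⟩)/√2, so ⟨+x|ψ⟩ = (-1) / (√2·√5).
P = |-1|² / 10 = 1/10.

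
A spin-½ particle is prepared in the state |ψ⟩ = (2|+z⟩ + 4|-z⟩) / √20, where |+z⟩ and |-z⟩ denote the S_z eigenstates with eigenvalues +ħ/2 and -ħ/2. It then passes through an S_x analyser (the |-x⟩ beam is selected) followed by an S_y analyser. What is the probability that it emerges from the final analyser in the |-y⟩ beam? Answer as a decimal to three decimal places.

First analyser (S_x): P(|-x⟩) = |⟨-x|ψ⟩|² = 4/40.
After stage 1 the state is |-x⟩; P(|-y⟩) = |⟨-y|-x⟩|² = 1/2.
Joint probability = 4/40 × 1/2 = 0.050.

0.050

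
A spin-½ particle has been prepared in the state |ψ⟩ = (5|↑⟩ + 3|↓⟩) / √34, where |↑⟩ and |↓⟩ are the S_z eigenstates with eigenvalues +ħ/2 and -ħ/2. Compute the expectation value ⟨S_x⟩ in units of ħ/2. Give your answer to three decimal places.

⟨σ_x⟩ = 2 Re(a* b)/(|a|²+|b|²) with a = 5, b = 3.
a* b = 15, so ⟨σ_x⟩ = 30/34.
⟨S_x⟩ = (ħ/2)·⟨σ_x⟩.

0.882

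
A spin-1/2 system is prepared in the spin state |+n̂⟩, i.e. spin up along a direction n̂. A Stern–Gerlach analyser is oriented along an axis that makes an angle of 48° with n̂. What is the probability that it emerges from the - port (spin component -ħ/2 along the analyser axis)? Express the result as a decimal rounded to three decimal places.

0.165

For spin-½, the probability of finding spin-up along an axis at angle θ to the initial spin direction is cos²(θ/2); spin-down is sin²(θ/2).
θ = 48°, so P = sin²(24°) ≈ 0.165.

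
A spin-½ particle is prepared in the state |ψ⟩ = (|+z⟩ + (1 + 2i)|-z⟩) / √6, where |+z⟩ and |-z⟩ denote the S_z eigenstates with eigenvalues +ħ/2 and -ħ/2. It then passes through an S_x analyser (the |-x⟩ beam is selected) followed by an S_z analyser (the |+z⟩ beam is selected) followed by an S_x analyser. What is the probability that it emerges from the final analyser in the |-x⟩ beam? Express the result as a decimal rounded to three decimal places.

First analyser (S_x): P(|-x⟩) = |⟨-x|ψ⟩|² = 4/12.
After stage 1 the state is |-x⟩; P(|+z⟩) = |⟨+z|-x⟩|² = 1/2.
After stage 2 the state is |+z⟩; P(|-x⟩) = |⟨-x|+z⟩|² = 1/2.
Joint probability = 4/12 × 1/2 × 1/2 = 0.083.

0.083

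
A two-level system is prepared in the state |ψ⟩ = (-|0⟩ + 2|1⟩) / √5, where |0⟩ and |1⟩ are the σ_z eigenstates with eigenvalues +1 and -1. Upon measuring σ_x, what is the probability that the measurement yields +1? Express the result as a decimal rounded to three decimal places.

|+x⟩ = (|0⟩ + |1⟩)/√2, so ⟨+x|ψ⟩ = (1) / (√2·√5).
P = |1|² / 10 = 1/10.

0.100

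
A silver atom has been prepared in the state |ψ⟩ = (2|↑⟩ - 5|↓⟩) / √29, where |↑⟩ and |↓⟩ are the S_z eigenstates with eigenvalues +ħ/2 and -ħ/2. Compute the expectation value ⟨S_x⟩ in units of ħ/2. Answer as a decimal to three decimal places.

-0.690

⟨σ_x⟩ = 2 Re(a* b)/(|a|²+|b|²) with a = 2, b = -5.
a* b = -10, so ⟨σ_x⟩ = -20/29.
⟨S_x⟩ = (ħ/2)·⟨σ_x⟩.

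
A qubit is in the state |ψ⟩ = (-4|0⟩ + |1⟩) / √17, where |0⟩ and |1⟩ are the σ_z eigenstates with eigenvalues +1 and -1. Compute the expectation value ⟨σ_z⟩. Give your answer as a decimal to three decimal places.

⟨σ_z⟩ = |a|² - |b|² divided by |a|²+|b|², with a, b the |0⟩, |1⟩ amplitudes.
= (16 - 1)/17 = 15/17.

0.882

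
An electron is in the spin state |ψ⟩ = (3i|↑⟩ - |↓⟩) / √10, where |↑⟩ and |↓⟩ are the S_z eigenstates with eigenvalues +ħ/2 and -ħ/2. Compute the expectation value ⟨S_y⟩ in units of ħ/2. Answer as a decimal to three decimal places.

0.600

⟨σ_y⟩ = 2 Im(a* b)/(|a|²+|b|²) with a = 3i, b = -1.
a* b = 3i, so ⟨σ_y⟩ = 6/10.
⟨S_y⟩ = (ħ/2)·⟨σ_y⟩.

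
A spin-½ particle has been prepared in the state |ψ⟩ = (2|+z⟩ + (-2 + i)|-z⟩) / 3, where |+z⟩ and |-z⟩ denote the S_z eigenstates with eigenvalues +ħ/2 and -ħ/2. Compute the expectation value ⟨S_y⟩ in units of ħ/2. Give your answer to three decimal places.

⟨σ_y⟩ = 2 Im(a* b)/(|a|²+|b|²) with a = 2, b = (-2 + i).
a* b = (-4 + 2i), so ⟨σ_y⟩ = 4/9.
⟨S_y⟩ = (ħ/2)·⟨σ_y⟩.

0.444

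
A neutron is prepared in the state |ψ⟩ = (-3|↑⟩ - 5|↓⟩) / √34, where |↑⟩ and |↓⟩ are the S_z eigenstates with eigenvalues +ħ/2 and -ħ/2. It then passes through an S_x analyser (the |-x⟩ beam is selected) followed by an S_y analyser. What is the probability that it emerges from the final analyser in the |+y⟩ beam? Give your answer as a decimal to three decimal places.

0.029

First analyser (S_x): P(|-x⟩) = |⟨-x|ψ⟩|² = 4/68.
After stage 1 the state is |-x⟩; P(|+y⟩) = |⟨+y|-x⟩|² = 1/2.
Joint probability = 4/68 × 1/2 = 0.029.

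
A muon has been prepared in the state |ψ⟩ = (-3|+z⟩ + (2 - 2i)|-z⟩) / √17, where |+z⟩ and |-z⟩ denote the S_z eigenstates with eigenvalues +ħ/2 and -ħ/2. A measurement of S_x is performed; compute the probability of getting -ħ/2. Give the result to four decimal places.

|-x⟩ = (|+z⟩ - |-z⟩)/√2, so ⟨-x|ψ⟩ = (-5 + 2i) / (√2·√17).
P = |-5 + 2i|² / 34 = 29/34.

0.8529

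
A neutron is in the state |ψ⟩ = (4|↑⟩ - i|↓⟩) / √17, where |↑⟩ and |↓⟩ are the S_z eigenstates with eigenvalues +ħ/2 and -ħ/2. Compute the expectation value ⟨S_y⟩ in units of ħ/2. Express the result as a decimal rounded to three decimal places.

-0.471

⟨σ_y⟩ = 2 Im(a* b)/(|a|²+|b|²) with a = 4, b = -i.
a* b = -4i, so ⟨σ_y⟩ = -8/17.
⟨S_y⟩ = (ħ/2)·⟨σ_y⟩.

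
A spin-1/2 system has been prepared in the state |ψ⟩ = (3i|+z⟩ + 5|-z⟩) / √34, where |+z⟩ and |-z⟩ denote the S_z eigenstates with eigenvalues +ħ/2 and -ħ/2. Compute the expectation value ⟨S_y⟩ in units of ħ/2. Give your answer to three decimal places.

-0.882

⟨σ_y⟩ = 2 Im(a* b)/(|a|²+|b|²) with a = 3i, b = 5.
a* b = -15i, so ⟨σ_y⟩ = -30/34.
⟨S_y⟩ = (ħ/2)·⟨σ_y⟩.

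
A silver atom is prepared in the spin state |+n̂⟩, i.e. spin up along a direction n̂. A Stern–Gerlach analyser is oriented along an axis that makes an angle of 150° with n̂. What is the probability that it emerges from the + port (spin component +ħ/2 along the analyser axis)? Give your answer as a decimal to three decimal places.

0.067

For spin-½, the probability of finding spin-up along an axis at angle θ to the initial spin direction is cos²(θ/2); spin-down is sin²(θ/2).
θ = 150°, so P = cos²(75°) ≈ 0.067.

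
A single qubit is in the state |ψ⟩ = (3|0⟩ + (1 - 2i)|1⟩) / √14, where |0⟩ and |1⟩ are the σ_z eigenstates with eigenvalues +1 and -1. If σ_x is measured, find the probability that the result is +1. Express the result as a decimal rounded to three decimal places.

|+x⟩ = (|0⟩ + |1⟩)/√2, so ⟨+x|ψ⟩ = (4 - 2i) / (√2·√14).
P = |4 - 2i|² / 28 = 20/28.

0.714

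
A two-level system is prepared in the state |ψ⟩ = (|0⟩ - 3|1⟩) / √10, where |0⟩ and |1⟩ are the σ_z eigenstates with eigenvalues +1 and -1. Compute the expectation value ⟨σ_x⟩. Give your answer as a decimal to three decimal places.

-0.600

⟨σ_x⟩ = 2 Re(a* b)/(|a|²+|b|²) with a = 1, b = -3.
a* b = -3, so ⟨σ_x⟩ = -6/10.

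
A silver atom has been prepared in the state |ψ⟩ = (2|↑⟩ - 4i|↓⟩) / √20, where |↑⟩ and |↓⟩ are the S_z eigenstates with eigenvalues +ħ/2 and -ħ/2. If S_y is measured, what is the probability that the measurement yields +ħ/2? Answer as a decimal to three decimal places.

|+y⟩ = (|↑⟩ + i|↓⟩)/√2, so ⟨+y|ψ⟩ = (-2) / (√2·√20).
P = |-2|² / 40 = 4/40.

0.100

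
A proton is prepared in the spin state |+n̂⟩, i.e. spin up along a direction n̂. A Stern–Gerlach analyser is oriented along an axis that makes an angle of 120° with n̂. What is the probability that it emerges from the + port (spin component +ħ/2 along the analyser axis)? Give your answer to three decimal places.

For spin-½, the probability of finding spin-up along an axis at angle θ to the initial spin direction is cos²(θ/2); spin-down is sin²(θ/2).
θ = 120°, so P = cos²(60°) ≈ 0.250.

0.250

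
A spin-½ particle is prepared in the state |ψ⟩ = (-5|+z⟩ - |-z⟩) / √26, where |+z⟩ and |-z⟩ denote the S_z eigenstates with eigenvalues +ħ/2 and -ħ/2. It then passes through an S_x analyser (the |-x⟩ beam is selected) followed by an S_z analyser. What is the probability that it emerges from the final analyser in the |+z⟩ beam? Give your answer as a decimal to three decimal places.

0.154

First analyser (S_x): P(|-x⟩) = |⟨-x|ψ⟩|² = 16/52.
After stage 1 the state is |-x⟩; P(|+z⟩) = |⟨+z|-x⟩|² = 1/2.
Joint probability = 16/52 × 1/2 = 0.154.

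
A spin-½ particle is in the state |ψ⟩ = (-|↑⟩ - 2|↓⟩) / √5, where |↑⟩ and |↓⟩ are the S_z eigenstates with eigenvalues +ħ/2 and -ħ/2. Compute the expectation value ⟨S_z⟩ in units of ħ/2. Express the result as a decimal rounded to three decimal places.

⟨σ_z⟩ = |a|² - |b|² divided by |a|²+|b|², with a, b the |↑⟩, |↓⟩ amplitudes.
= (1 - 4)/5 = -3/5.
⟨S_z⟩ = (ħ/2)·⟨σ_z⟩.

-0.600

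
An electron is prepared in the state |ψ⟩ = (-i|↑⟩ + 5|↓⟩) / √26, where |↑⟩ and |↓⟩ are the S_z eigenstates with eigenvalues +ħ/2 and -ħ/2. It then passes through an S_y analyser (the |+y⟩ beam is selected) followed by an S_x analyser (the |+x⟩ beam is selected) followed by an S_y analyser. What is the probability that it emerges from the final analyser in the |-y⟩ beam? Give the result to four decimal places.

0.1731

First analyser (S_y): P(|+y⟩) = |⟨+y|ψ⟩|² = 36/52.
After stage 1 the state is |+y⟩; P(|+x⟩) = |⟨+x|+y⟩|² = 1/2.
After stage 2 the state is |+x⟩; P(|-y⟩) = |⟨-y|+x⟩|² = 1/2.
Joint probability = 36/52 × 1/2 × 1/2 = 0.1731.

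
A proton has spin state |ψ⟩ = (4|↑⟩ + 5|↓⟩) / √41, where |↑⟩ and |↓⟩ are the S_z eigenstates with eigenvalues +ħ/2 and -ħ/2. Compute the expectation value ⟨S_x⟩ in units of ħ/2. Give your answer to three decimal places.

0.976

⟨σ_x⟩ = 2 Re(a* b)/(|a|²+|b|²) with a = 4, b = 5.
a* b = 20, so ⟨σ_x⟩ = 40/41.
⟨S_x⟩ = (ħ/2)·⟨σ_x⟩.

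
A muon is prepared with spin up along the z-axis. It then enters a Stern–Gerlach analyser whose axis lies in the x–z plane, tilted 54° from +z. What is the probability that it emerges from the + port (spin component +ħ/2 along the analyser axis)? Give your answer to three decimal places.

0.794

For spin-½, the probability of finding spin-up along an axis at angle θ to the initial spin direction is cos²(θ/2); spin-down is sin²(θ/2).
θ = 54°, so P = cos²(27°) ≈ 0.794.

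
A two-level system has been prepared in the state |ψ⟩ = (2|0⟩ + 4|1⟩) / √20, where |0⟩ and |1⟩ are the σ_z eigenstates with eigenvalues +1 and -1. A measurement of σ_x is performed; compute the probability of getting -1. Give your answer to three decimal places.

0.100

|-x⟩ = (|0⟩ - |1⟩)/√2, so ⟨-x|ψ⟩ = (-2) / (√2·√20).
P = |-2|² / 40 = 4/40.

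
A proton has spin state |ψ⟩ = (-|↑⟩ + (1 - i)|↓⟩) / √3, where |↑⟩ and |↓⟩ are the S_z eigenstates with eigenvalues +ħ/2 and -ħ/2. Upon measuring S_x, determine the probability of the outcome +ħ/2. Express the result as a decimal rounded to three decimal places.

|+x⟩ = (|↑⟩ + |↓⟩)/√2, so ⟨+x|ψ⟩ = (-i) / (√2·√3).
P = |-i|² / 6 = 1/6.

0.167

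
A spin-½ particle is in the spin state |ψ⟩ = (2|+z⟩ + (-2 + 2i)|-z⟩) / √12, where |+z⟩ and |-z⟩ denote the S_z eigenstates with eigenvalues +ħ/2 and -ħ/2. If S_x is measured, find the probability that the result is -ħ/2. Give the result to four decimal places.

|-x⟩ = (|+z⟩ - |-z⟩)/√2, so ⟨-x|ψ⟩ = (4 - 2i) / (√2·√12).
P = |4 - 2i|² / 24 = 20/24.

0.8333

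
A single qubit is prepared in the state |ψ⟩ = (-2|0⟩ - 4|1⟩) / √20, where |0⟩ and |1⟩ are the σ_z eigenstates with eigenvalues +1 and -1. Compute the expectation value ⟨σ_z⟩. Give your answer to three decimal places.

-0.600

⟨σ_z⟩ = |a|² - |b|² divided by |a|²+|b|², with a, b the |0⟩, |1⟩ amplitudes.
= (4 - 16)/20 = -12/20.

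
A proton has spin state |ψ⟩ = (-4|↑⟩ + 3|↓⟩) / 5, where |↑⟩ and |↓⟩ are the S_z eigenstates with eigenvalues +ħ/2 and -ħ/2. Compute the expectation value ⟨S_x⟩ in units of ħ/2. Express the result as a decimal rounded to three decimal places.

⟨σ_x⟩ = 2 Re(a* b)/(|a|²+|b|²) with a = -4, b = 3.
a* b = -12, so ⟨σ_x⟩ = -24/25.
⟨S_x⟩ = (ħ/2)·⟨σ_x⟩.

-0.960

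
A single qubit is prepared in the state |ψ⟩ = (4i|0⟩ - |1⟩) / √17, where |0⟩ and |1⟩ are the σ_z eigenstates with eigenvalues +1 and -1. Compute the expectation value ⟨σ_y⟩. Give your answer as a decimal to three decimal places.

⟨σ_y⟩ = 2 Im(a* b)/(|a|²+|b|²) with a = 4i, b = -1.
a* b = 4i, so ⟨σ_y⟩ = 8/17.

0.471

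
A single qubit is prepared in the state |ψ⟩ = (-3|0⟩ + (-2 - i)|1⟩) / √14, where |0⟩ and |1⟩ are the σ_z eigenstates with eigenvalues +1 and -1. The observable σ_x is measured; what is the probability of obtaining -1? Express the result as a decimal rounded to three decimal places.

|-x⟩ = (|0⟩ - |1⟩)/√2, so ⟨-x|ψ⟩ = (-1 + i) / (√2·√14).
P = |-1 + i|² / 28 = 2/28.

0.071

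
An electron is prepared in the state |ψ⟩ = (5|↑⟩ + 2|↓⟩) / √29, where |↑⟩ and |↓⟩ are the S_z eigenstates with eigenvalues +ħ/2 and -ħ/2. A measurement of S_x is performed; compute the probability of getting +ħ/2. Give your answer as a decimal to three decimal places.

|+x⟩ = (|↑⟩ + |↓⟩)/√2, so ⟨+x|ψ⟩ = (7) / (√2·√29).
P = |7|² / 58 = 49/58.

0.845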